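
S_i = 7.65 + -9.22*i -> [7.65, -1.57, -10.79, -20.01, -29.23]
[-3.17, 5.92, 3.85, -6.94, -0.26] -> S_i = Random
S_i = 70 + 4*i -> [70, 74, 78, 82, 86]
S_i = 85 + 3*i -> [85, 88, 91, 94, 97]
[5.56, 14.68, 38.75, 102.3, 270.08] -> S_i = 5.56*2.64^i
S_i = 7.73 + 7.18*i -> [7.73, 14.91, 22.09, 29.27, 36.45]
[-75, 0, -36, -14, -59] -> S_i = Random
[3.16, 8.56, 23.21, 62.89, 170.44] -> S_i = 3.16*2.71^i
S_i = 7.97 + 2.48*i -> [7.97, 10.45, 12.93, 15.41, 17.89]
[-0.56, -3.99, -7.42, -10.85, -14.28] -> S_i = -0.56 + -3.43*i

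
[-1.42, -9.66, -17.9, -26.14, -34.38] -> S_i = -1.42 + -8.24*i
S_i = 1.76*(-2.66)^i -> [1.76, -4.68, 12.45, -33.13, 88.11]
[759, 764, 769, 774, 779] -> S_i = 759 + 5*i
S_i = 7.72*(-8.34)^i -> [7.72, -64.38, 536.97, -4478.32, 37349.22]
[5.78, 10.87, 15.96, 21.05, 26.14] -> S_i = 5.78 + 5.09*i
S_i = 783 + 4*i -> [783, 787, 791, 795, 799]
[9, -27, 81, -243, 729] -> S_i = 9*-3^i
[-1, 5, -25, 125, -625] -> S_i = -1*-5^i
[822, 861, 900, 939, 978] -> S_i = 822 + 39*i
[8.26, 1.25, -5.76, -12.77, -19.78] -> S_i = 8.26 + -7.01*i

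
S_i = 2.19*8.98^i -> [2.19, 19.67, 176.6, 1585.89, 14241.29]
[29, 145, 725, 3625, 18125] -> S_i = 29*5^i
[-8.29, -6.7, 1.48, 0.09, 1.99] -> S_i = Random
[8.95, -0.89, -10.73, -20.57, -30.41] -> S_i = 8.95 + -9.84*i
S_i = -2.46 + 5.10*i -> [-2.46, 2.64, 7.74, 12.84, 17.94]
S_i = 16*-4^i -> [16, -64, 256, -1024, 4096]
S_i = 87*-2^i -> [87, -174, 348, -696, 1392]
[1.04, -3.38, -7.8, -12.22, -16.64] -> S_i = 1.04 + -4.42*i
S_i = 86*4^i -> [86, 344, 1376, 5504, 22016]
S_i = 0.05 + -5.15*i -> [0.05, -5.1, -10.25, -15.4, -20.55]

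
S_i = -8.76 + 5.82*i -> [-8.76, -2.94, 2.88, 8.7, 14.52]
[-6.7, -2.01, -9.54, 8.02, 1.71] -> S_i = Random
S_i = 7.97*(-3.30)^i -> [7.97, -26.3, 86.79, -286.42, 945.18]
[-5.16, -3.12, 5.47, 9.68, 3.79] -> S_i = Random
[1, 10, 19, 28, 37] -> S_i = 1 + 9*i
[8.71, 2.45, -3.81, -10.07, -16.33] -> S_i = 8.71 + -6.26*i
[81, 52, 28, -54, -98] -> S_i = Random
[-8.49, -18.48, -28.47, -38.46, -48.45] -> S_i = -8.49 + -9.99*i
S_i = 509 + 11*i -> [509, 520, 531, 542, 553]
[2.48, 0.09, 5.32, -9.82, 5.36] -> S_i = Random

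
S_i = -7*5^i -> [-7, -35, -175, -875, -4375]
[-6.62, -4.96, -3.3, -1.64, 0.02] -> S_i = -6.62 + 1.66*i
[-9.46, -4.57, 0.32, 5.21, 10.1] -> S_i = -9.46 + 4.89*i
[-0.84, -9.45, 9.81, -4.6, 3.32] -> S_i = Random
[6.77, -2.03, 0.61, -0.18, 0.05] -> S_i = 6.77*(-0.30)^i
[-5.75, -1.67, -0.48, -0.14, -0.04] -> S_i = -5.75*0.29^i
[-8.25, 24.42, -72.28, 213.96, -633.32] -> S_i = -8.25*(-2.96)^i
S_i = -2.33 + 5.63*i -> [-2.33, 3.3, 8.93, 14.56, 20.19]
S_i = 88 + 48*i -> [88, 136, 184, 232, 280]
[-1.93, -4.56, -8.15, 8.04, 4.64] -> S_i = Random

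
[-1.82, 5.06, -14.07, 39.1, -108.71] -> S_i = -1.82*(-2.78)^i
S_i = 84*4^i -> [84, 336, 1344, 5376, 21504]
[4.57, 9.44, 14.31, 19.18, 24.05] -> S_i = 4.57 + 4.87*i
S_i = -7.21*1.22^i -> [-7.21, -8.8, -10.73, -13.09, -15.97]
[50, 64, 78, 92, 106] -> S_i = 50 + 14*i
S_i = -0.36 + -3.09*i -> [-0.36, -3.45, -6.54, -9.63, -12.72]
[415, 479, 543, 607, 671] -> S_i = 415 + 64*i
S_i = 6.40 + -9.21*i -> [6.4, -2.81, -12.02, -21.23, -30.44]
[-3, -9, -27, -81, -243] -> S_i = -3*3^i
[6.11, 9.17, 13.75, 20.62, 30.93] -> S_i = 6.11*1.50^i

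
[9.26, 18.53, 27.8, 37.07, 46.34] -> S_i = 9.26 + 9.27*i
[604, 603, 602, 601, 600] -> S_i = 604 + -1*i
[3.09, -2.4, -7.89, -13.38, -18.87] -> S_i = 3.09 + -5.49*i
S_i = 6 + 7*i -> [6, 13, 20, 27, 34]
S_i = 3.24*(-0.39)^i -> [3.24, -1.26, 0.49, -0.19, 0.07]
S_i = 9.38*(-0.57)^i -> [9.38, -5.35, 3.05, -1.74, 0.99]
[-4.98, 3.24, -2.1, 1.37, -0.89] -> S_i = -4.98*(-0.65)^i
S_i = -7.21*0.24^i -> [-7.21, -1.73, -0.42, -0.1, -0.02]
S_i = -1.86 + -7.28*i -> [-1.86, -9.14, -16.42, -23.7, -30.98]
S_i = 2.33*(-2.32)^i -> [2.33, -5.41, 12.54, -29.1, 67.5]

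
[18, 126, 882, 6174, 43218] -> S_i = 18*7^i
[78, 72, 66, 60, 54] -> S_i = 78 + -6*i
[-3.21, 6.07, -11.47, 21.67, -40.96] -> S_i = -3.21*(-1.89)^i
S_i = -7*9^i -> [-7, -63, -567, -5103, -45927]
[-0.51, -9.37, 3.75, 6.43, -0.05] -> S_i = Random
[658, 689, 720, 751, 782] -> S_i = 658 + 31*i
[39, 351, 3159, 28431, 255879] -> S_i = 39*9^i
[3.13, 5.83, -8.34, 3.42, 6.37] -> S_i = Random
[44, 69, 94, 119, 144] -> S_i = 44 + 25*i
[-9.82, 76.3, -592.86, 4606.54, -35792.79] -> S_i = -9.82*(-7.77)^i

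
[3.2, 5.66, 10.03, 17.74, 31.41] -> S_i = 3.20*1.77^i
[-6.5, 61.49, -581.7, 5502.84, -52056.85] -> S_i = -6.50*(-9.46)^i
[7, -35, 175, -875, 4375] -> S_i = 7*-5^i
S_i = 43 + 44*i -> [43, 87, 131, 175, 219]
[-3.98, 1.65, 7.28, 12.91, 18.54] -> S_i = -3.98 + 5.63*i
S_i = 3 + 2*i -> [3, 5, 7, 9, 11]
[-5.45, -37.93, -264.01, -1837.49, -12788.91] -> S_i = -5.45*6.96^i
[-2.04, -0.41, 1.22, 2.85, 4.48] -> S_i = -2.04 + 1.63*i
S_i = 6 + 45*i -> [6, 51, 96, 141, 186]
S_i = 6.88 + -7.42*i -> [6.88, -0.54, -7.96, -15.38, -22.8]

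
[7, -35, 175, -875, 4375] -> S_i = 7*-5^i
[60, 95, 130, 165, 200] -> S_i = 60 + 35*i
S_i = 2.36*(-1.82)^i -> [2.36, -4.3, 7.82, -14.23, 25.89]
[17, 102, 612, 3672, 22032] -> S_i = 17*6^i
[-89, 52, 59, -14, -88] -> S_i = Random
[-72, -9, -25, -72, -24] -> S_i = Random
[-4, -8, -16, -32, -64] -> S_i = -4*2^i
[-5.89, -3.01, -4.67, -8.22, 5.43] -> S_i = Random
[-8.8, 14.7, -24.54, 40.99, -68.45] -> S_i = -8.80*(-1.67)^i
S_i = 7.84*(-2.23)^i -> [7.84, -17.48, 38.99, -86.94, 193.88]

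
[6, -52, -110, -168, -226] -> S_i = 6 + -58*i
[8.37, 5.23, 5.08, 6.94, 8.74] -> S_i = Random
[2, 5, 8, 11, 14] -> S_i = 2 + 3*i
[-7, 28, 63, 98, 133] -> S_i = -7 + 35*i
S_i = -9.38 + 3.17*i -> [-9.38, -6.21, -3.04, 0.13, 3.3]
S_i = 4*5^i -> [4, 20, 100, 500, 2500]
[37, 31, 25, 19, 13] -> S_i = 37 + -6*i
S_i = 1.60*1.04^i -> [1.6, 1.66, 1.73, 1.8, 1.87]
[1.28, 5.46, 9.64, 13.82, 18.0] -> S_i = 1.28 + 4.18*i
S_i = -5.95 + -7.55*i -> [-5.95, -13.5, -21.05, -28.6, -36.15]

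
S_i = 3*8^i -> [3, 24, 192, 1536, 12288]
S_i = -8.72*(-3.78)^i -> [-8.72, 32.96, -124.59, 470.97, -1780.26]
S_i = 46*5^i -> [46, 230, 1150, 5750, 28750]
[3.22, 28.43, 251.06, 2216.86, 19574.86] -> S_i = 3.22*8.83^i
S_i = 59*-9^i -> [59, -531, 4779, -43011, 387099]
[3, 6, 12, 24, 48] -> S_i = 3*2^i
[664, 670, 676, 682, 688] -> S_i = 664 + 6*i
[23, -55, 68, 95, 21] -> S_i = Random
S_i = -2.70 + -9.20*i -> [-2.7, -11.9, -21.1, -30.3, -39.5]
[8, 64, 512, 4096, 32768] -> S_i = 8*8^i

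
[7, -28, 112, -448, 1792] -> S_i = 7*-4^i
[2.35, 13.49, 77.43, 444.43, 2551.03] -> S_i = 2.35*5.74^i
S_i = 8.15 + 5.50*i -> [8.15, 13.65, 19.15, 24.65, 30.15]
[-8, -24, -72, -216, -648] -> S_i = -8*3^i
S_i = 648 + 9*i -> [648, 657, 666, 675, 684]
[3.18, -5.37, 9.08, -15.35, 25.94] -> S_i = 3.18*(-1.69)^i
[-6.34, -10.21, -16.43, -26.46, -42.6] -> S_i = -6.34*1.61^i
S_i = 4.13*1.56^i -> [4.13, 6.44, 10.05, 15.68, 24.46]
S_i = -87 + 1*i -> [-87, -86, -85, -84, -83]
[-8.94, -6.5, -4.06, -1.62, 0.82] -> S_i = -8.94 + 2.44*i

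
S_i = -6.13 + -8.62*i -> [-6.13, -14.75, -23.37, -31.99, -40.61]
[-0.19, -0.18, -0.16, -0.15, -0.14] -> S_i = -0.19*0.93^i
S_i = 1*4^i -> [1, 4, 16, 64, 256]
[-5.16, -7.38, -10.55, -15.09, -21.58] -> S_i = -5.16*1.43^i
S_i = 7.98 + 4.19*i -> [7.98, 12.17, 16.36, 20.55, 24.74]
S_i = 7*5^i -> [7, 35, 175, 875, 4375]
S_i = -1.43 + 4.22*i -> [-1.43, 2.79, 7.01, 11.23, 15.45]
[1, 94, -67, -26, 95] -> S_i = Random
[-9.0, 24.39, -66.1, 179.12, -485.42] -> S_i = -9.00*(-2.71)^i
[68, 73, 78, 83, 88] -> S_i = 68 + 5*i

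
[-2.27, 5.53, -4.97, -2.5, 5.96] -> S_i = Random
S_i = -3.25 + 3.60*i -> [-3.25, 0.35, 3.95, 7.55, 11.15]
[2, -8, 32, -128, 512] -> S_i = 2*-4^i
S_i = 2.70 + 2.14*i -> [2.7, 4.84, 6.98, 9.12, 11.26]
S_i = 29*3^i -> [29, 87, 261, 783, 2349]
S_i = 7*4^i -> [7, 28, 112, 448, 1792]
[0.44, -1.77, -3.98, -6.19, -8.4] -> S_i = 0.44 + -2.21*i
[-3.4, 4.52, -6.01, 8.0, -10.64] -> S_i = -3.40*(-1.33)^i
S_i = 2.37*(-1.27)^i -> [2.37, -3.01, 3.82, -4.85, 6.17]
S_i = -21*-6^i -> [-21, 126, -756, 4536, -27216]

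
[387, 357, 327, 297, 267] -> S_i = 387 + -30*i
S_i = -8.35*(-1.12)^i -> [-8.35, 9.35, -10.47, 11.73, -13.14]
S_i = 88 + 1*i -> [88, 89, 90, 91, 92]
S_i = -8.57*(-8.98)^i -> [-8.57, 76.96, -691.09, 6205.97, -55729.63]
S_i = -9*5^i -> [-9, -45, -225, -1125, -5625]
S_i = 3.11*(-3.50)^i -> [3.11, -10.88, 38.1, -133.34, 466.69]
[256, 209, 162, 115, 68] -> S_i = 256 + -47*i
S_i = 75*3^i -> [75, 225, 675, 2025, 6075]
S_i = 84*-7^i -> [84, -588, 4116, -28812, 201684]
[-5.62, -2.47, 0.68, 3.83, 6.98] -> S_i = -5.62 + 3.15*i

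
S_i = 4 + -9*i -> [4, -5, -14, -23, -32]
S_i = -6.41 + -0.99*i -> [-6.41, -7.4, -8.39, -9.38, -10.37]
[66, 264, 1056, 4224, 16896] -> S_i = 66*4^i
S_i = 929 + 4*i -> [929, 933, 937, 941, 945]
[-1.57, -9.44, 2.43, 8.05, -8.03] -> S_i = Random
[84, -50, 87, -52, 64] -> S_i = Random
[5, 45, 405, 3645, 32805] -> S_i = 5*9^i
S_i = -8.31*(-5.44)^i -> [-8.31, 45.21, -245.92, 1337.82, -7277.74]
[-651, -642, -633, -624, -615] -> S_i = -651 + 9*i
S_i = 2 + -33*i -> [2, -31, -64, -97, -130]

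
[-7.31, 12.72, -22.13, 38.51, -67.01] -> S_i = -7.31*(-1.74)^i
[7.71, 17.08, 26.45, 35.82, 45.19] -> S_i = 7.71 + 9.37*i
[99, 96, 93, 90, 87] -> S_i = 99 + -3*i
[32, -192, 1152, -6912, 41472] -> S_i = 32*-6^i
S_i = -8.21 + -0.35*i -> [-8.21, -8.56, -8.91, -9.26, -9.61]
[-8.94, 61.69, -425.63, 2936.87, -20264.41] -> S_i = -8.94*(-6.90)^i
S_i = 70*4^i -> [70, 280, 1120, 4480, 17920]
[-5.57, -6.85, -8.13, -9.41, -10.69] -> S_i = -5.57 + -1.28*i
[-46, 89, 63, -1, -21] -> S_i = Random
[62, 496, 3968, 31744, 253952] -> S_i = 62*8^i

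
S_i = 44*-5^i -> [44, -220, 1100, -5500, 27500]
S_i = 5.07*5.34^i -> [5.07, 27.07, 144.57, 772.03, 4122.62]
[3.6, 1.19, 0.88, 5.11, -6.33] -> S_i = Random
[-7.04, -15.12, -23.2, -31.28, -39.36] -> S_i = -7.04 + -8.08*i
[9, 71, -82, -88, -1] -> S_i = Random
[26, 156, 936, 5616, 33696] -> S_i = 26*6^i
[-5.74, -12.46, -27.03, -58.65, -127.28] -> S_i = -5.74*2.17^i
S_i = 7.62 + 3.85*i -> [7.62, 11.47, 15.32, 19.17, 23.02]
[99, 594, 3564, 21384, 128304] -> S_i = 99*6^i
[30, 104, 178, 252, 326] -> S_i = 30 + 74*i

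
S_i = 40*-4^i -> [40, -160, 640, -2560, 10240]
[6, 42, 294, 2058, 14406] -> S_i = 6*7^i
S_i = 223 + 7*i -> [223, 230, 237, 244, 251]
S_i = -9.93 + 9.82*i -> [-9.93, -0.11, 9.71, 19.53, 29.35]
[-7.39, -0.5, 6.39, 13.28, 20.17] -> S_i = -7.39 + 6.89*i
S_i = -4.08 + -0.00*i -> [-4.08, -4.08, -4.08, -4.08, -4.08]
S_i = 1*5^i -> [1, 5, 25, 125, 625]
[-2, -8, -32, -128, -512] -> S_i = -2*4^i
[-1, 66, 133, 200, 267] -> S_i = -1 + 67*i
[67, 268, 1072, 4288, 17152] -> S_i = 67*4^i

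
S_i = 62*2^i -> [62, 124, 248, 496, 992]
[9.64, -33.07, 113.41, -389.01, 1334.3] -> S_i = 9.64*(-3.43)^i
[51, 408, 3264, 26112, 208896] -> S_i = 51*8^i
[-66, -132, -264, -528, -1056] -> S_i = -66*2^i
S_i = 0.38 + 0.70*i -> [0.38, 1.08, 1.78, 2.48, 3.18]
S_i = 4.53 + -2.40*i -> [4.53, 2.13, -0.27, -2.67, -5.07]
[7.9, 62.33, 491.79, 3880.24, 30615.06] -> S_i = 7.90*7.89^i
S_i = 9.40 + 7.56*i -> [9.4, 16.96, 24.52, 32.08, 39.64]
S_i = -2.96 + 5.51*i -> [-2.96, 2.55, 8.06, 13.57, 19.08]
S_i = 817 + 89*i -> [817, 906, 995, 1084, 1173]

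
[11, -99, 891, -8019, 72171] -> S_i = 11*-9^i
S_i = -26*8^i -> [-26, -208, -1664, -13312, -106496]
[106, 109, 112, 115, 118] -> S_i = 106 + 3*i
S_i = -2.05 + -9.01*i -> [-2.05, -11.06, -20.07, -29.08, -38.09]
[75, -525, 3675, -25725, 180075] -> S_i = 75*-7^i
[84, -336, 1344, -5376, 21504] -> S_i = 84*-4^i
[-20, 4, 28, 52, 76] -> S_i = -20 + 24*i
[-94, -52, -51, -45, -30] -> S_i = Random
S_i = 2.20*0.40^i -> [2.2, 0.88, 0.35, 0.14, 0.06]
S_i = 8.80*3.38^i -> [8.8, 29.74, 100.53, 339.81, 1148.55]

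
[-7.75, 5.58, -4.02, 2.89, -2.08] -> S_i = -7.75*(-0.72)^i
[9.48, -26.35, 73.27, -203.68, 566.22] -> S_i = 9.48*(-2.78)^i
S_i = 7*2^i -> [7, 14, 28, 56, 112]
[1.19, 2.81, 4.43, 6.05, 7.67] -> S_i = 1.19 + 1.62*i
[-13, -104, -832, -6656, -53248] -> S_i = -13*8^i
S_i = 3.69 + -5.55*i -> [3.69, -1.86, -7.41, -12.96, -18.51]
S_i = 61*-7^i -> [61, -427, 2989, -20923, 146461]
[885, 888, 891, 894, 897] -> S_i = 885 + 3*i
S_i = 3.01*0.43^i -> [3.01, 1.29, 0.56, 0.24, 0.1]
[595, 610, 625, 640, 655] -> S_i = 595 + 15*i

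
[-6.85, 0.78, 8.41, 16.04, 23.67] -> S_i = -6.85 + 7.63*i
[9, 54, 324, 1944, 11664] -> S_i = 9*6^i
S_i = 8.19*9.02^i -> [8.19, 73.87, 666.34, 6010.4, 54213.83]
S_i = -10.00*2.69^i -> [-10.0, -26.9, -72.36, -194.65, -523.61]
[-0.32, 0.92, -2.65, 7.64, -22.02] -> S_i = -0.32*(-2.88)^i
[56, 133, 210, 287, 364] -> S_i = 56 + 77*i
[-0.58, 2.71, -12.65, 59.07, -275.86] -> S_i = -0.58*(-4.67)^i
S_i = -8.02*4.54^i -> [-8.02, -36.41, -165.31, -750.48, -3407.2]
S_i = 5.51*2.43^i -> [5.51, 13.39, 32.54, 79.06, 192.12]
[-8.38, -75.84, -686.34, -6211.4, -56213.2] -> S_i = -8.38*9.05^i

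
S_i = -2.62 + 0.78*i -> [-2.62, -1.84, -1.06, -0.28, 0.5]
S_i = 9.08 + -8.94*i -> [9.08, 0.14, -8.8, -17.74, -26.68]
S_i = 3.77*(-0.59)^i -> [3.77, -2.22, 1.31, -0.77, 0.46]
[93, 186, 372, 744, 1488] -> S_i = 93*2^i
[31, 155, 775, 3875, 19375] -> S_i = 31*5^i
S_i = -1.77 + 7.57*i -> [-1.77, 5.8, 13.37, 20.94, 28.51]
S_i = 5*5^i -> [5, 25, 125, 625, 3125]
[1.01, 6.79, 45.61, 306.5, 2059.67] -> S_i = 1.01*6.72^i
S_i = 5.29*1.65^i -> [5.29, 8.73, 14.4, 23.76, 39.21]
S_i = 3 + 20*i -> [3, 23, 43, 63, 83]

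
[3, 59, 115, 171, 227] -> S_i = 3 + 56*i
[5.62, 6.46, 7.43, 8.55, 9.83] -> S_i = 5.62*1.15^i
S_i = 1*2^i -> [1, 2, 4, 8, 16]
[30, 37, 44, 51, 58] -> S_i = 30 + 7*i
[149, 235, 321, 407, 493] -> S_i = 149 + 86*i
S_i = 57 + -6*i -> [57, 51, 45, 39, 33]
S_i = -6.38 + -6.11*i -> [-6.38, -12.49, -18.6, -24.71, -30.82]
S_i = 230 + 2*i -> [230, 232, 234, 236, 238]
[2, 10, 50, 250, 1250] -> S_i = 2*5^i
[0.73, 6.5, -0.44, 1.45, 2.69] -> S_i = Random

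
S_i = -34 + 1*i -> [-34, -33, -32, -31, -30]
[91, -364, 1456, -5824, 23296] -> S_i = 91*-4^i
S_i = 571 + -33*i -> [571, 538, 505, 472, 439]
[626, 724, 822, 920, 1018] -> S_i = 626 + 98*i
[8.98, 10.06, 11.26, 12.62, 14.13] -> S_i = 8.98*1.12^i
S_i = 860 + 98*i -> [860, 958, 1056, 1154, 1252]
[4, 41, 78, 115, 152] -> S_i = 4 + 37*i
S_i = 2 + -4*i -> [2, -2, -6, -10, -14]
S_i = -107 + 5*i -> [-107, -102, -97, -92, -87]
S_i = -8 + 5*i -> [-8, -3, 2, 7, 12]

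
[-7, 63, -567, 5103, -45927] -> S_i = -7*-9^i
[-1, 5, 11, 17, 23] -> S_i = -1 + 6*i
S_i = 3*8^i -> [3, 24, 192, 1536, 12288]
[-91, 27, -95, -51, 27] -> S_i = Random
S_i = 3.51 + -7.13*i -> [3.51, -3.62, -10.75, -17.88, -25.01]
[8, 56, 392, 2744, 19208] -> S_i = 8*7^i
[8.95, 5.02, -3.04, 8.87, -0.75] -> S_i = Random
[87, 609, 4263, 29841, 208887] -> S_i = 87*7^i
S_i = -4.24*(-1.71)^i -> [-4.24, 7.25, -12.4, 21.2, -36.25]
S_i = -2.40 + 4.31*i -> [-2.4, 1.91, 6.22, 10.53, 14.84]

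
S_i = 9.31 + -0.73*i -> [9.31, 8.58, 7.85, 7.12, 6.39]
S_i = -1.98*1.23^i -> [-1.98, -2.44, -3.0, -3.68, -4.53]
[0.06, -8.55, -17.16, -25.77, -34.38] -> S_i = 0.06 + -8.61*i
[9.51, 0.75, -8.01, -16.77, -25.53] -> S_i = 9.51 + -8.76*i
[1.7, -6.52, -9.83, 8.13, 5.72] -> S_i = Random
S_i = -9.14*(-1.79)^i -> [-9.14, 16.36, -29.29, 52.42, -93.83]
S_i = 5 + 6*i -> [5, 11, 17, 23, 29]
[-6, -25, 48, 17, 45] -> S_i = Random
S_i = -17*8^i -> [-17, -136, -1088, -8704, -69632]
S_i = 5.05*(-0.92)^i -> [5.05, -4.65, 4.27, -3.93, 3.62]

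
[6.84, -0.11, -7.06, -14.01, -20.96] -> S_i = 6.84 + -6.95*i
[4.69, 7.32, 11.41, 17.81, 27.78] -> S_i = 4.69*1.56^i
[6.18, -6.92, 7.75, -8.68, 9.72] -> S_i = 6.18*(-1.12)^i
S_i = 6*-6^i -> [6, -36, 216, -1296, 7776]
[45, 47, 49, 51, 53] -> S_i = 45 + 2*i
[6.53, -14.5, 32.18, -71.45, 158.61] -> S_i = 6.53*(-2.22)^i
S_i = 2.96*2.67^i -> [2.96, 7.9, 21.1, 56.34, 150.43]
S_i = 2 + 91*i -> [2, 93, 184, 275, 366]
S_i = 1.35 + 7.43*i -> [1.35, 8.78, 16.21, 23.64, 31.07]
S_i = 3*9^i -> [3, 27, 243, 2187, 19683]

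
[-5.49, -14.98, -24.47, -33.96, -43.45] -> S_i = -5.49 + -9.49*i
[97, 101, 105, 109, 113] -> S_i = 97 + 4*i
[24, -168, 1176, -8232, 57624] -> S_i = 24*-7^i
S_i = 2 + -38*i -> [2, -36, -74, -112, -150]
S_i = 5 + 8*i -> [5, 13, 21, 29, 37]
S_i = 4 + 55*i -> [4, 59, 114, 169, 224]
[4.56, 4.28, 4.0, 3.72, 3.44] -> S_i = 4.56 + -0.28*i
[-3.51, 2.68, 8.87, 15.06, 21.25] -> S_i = -3.51 + 6.19*i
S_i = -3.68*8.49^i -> [-3.68, -31.24, -265.25, -2252.01, -19119.59]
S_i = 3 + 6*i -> [3, 9, 15, 21, 27]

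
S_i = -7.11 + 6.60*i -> [-7.11, -0.51, 6.09, 12.69, 19.29]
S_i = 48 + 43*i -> [48, 91, 134, 177, 220]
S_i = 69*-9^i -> [69, -621, 5589, -50301, 452709]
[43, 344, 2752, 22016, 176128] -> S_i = 43*8^i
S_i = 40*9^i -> [40, 360, 3240, 29160, 262440]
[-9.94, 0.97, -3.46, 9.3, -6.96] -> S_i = Random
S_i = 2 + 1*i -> [2, 3, 4, 5, 6]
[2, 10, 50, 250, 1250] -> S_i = 2*5^i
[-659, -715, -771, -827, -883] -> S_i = -659 + -56*i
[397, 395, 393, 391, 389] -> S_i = 397 + -2*i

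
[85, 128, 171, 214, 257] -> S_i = 85 + 43*i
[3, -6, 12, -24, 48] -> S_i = 3*-2^i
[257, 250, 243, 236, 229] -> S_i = 257 + -7*i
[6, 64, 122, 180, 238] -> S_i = 6 + 58*i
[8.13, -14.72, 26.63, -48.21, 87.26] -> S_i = 8.13*(-1.81)^i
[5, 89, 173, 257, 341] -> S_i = 5 + 84*i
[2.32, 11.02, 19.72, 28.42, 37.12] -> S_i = 2.32 + 8.70*i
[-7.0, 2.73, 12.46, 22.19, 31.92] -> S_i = -7.00 + 9.73*i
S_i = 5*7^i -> [5, 35, 245, 1715, 12005]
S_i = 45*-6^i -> [45, -270, 1620, -9720, 58320]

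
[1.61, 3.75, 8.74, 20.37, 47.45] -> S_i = 1.61*2.33^i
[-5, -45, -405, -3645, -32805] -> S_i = -5*9^i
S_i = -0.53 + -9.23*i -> [-0.53, -9.76, -18.99, -28.22, -37.45]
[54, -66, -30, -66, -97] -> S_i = Random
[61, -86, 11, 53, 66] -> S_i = Random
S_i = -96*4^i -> [-96, -384, -1536, -6144, -24576]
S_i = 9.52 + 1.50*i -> [9.52, 11.02, 12.52, 14.02, 15.52]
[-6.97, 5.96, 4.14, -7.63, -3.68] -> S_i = Random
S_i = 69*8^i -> [69, 552, 4416, 35328, 282624]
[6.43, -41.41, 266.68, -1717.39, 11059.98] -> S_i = 6.43*(-6.44)^i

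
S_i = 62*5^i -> [62, 310, 1550, 7750, 38750]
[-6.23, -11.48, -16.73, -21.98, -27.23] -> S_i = -6.23 + -5.25*i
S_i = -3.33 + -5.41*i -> [-3.33, -8.74, -14.15, -19.56, -24.97]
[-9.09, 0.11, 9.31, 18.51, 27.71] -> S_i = -9.09 + 9.20*i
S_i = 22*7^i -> [22, 154, 1078, 7546, 52822]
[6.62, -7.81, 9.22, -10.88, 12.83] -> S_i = 6.62*(-1.18)^i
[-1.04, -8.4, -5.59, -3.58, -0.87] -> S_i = Random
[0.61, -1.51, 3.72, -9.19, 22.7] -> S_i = 0.61*(-2.47)^i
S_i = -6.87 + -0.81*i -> [-6.87, -7.68, -8.49, -9.3, -10.11]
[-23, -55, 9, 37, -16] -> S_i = Random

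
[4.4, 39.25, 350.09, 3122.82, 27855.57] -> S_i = 4.40*8.92^i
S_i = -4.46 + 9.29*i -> [-4.46, 4.83, 14.12, 23.41, 32.7]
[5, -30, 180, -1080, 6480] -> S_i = 5*-6^i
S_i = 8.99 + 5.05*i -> [8.99, 14.04, 19.09, 24.14, 29.19]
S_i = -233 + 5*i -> [-233, -228, -223, -218, -213]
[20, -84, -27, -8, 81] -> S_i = Random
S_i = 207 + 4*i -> [207, 211, 215, 219, 223]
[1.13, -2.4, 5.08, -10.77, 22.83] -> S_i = 1.13*(-2.12)^i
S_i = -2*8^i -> [-2, -16, -128, -1024, -8192]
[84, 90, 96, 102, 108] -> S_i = 84 + 6*i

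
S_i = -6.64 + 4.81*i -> [-6.64, -1.83, 2.98, 7.79, 12.6]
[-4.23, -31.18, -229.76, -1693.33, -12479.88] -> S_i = -4.23*7.37^i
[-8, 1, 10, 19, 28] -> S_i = -8 + 9*i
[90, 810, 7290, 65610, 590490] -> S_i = 90*9^i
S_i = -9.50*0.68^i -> [-9.5, -6.46, -4.39, -2.99, -2.03]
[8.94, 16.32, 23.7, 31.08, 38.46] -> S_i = 8.94 + 7.38*i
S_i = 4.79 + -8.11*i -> [4.79, -3.32, -11.43, -19.54, -27.65]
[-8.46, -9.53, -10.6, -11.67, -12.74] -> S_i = -8.46 + -1.07*i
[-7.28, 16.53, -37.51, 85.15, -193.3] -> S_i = -7.28*(-2.27)^i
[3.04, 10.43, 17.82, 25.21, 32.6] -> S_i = 3.04 + 7.39*i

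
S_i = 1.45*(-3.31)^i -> [1.45, -4.8, 15.89, -52.58, 174.05]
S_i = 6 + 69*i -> [6, 75, 144, 213, 282]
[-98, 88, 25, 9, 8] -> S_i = Random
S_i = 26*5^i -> [26, 130, 650, 3250, 16250]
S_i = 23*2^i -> [23, 46, 92, 184, 368]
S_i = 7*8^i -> [7, 56, 448, 3584, 28672]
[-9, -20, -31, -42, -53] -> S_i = -9 + -11*i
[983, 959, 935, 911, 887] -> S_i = 983 + -24*i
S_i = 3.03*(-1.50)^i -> [3.03, -4.54, 6.82, -10.23, 15.34]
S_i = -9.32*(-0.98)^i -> [-9.32, 9.13, -8.95, 8.77, -8.6]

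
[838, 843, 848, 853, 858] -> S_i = 838 + 5*i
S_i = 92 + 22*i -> [92, 114, 136, 158, 180]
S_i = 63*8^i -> [63, 504, 4032, 32256, 258048]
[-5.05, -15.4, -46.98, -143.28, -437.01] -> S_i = -5.05*3.05^i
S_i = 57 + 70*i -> [57, 127, 197, 267, 337]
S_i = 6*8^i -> [6, 48, 384, 3072, 24576]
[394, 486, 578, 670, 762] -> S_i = 394 + 92*i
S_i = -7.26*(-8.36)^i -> [-7.26, 60.69, -507.4, 4241.85, -35461.88]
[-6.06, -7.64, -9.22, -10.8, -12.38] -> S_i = -6.06 + -1.58*i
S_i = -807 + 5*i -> [-807, -802, -797, -792, -787]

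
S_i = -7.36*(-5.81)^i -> [-7.36, 42.76, -248.44, 1443.46, -8386.53]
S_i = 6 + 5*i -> [6, 11, 16, 21, 26]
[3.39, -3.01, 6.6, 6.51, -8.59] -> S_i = Random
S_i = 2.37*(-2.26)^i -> [2.37, -5.36, 12.11, -27.36, 61.83]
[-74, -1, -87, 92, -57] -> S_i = Random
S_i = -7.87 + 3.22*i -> [-7.87, -4.65, -1.43, 1.79, 5.01]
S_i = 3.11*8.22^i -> [3.11, 25.56, 210.14, 1727.33, 14198.67]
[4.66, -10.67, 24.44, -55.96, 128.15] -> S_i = 4.66*(-2.29)^i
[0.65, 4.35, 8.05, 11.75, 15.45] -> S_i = 0.65 + 3.70*i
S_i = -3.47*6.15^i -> [-3.47, -21.34, -131.24, -807.15, -4963.98]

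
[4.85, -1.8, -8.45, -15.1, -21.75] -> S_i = 4.85 + -6.65*i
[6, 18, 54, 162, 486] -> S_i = 6*3^i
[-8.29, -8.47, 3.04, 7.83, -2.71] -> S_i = Random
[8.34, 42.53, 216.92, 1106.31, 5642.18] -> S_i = 8.34*5.10^i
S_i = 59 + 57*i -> [59, 116, 173, 230, 287]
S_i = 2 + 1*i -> [2, 3, 4, 5, 6]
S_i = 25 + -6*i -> [25, 19, 13, 7, 1]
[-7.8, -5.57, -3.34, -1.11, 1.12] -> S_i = -7.80 + 2.23*i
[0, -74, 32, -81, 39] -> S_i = Random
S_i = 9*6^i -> [9, 54, 324, 1944, 11664]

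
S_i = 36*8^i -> [36, 288, 2304, 18432, 147456]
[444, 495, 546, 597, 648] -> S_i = 444 + 51*i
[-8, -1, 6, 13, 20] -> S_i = -8 + 7*i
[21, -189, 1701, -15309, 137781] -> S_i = 21*-9^i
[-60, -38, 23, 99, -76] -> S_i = Random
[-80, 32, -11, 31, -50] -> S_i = Random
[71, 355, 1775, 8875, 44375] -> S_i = 71*5^i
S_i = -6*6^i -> [-6, -36, -216, -1296, -7776]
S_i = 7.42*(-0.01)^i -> [7.42, -0.07, 0.0, -0.0, 0.0]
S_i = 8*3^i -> [8, 24, 72, 216, 648]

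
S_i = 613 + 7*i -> [613, 620, 627, 634, 641]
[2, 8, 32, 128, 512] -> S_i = 2*4^i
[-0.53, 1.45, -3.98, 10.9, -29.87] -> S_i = -0.53*(-2.74)^i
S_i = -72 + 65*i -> [-72, -7, 58, 123, 188]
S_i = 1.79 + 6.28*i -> [1.79, 8.07, 14.35, 20.63, 26.91]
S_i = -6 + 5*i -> [-6, -1, 4, 9, 14]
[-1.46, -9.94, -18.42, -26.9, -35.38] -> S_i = -1.46 + -8.48*i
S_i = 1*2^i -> [1, 2, 4, 8, 16]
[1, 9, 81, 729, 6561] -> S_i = 1*9^i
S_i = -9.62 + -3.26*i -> [-9.62, -12.88, -16.14, -19.4, -22.66]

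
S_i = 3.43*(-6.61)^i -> [3.43, -22.67, 149.86, -990.6, 6547.87]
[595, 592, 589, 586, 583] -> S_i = 595 + -3*i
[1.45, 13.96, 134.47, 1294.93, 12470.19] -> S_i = 1.45*9.63^i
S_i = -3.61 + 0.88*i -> [-3.61, -2.73, -1.85, -0.97, -0.09]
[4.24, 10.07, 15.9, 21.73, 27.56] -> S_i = 4.24 + 5.83*i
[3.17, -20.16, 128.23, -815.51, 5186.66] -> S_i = 3.17*(-6.36)^i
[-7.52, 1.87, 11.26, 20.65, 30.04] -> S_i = -7.52 + 9.39*i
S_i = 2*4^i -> [2, 8, 32, 128, 512]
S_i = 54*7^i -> [54, 378, 2646, 18522, 129654]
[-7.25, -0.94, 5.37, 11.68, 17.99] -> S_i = -7.25 + 6.31*i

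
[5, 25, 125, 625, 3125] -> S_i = 5*5^i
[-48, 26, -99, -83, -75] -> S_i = Random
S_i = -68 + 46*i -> [-68, -22, 24, 70, 116]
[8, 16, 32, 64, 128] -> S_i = 8*2^i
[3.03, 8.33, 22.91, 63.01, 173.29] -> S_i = 3.03*2.75^i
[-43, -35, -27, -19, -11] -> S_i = -43 + 8*i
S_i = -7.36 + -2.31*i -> [-7.36, -9.67, -11.98, -14.29, -16.6]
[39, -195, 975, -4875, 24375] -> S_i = 39*-5^i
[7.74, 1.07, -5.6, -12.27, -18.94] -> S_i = 7.74 + -6.67*i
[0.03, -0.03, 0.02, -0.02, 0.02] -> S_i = 0.03*(-0.86)^i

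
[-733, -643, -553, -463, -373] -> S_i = -733 + 90*i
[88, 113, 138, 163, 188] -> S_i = 88 + 25*i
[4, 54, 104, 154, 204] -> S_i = 4 + 50*i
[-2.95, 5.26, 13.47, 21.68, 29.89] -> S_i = -2.95 + 8.21*i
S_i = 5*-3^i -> [5, -15, 45, -135, 405]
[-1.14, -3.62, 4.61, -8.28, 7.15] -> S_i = Random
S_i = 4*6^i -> [4, 24, 144, 864, 5184]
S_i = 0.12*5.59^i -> [0.12, 0.67, 3.75, 20.96, 117.17]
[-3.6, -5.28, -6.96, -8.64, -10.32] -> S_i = -3.60 + -1.68*i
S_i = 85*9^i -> [85, 765, 6885, 61965, 557685]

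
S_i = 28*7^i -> [28, 196, 1372, 9604, 67228]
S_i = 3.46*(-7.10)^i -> [3.46, -24.57, 174.42, -1238.37, 8792.44]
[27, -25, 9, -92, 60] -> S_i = Random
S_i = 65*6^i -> [65, 390, 2340, 14040, 84240]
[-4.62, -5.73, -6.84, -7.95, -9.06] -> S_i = -4.62 + -1.11*i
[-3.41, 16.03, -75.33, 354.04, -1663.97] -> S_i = -3.41*(-4.70)^i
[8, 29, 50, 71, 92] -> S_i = 8 + 21*i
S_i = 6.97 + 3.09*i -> [6.97, 10.06, 13.15, 16.24, 19.33]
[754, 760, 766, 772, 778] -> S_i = 754 + 6*i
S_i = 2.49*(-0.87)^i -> [2.49, -2.17, 1.88, -1.64, 1.43]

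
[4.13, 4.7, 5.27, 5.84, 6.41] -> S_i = 4.13 + 0.57*i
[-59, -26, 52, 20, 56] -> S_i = Random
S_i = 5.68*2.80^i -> [5.68, 15.9, 44.53, 124.69, 349.12]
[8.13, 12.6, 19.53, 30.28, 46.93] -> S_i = 8.13*1.55^i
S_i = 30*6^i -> [30, 180, 1080, 6480, 38880]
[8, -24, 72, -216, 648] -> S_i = 8*-3^i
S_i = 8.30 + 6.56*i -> [8.3, 14.86, 21.42, 27.98, 34.54]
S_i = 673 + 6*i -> [673, 679, 685, 691, 697]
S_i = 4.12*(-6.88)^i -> [4.12, -28.35, 195.02, -1341.72, 9231.05]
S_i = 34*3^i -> [34, 102, 306, 918, 2754]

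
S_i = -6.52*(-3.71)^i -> [-6.52, 24.19, -89.74, 332.94, -1235.22]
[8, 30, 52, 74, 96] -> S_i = 8 + 22*i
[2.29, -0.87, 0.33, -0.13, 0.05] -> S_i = 2.29*(-0.38)^i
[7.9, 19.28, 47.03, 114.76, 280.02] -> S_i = 7.90*2.44^i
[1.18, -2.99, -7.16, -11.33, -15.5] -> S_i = 1.18 + -4.17*i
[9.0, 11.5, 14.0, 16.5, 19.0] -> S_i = 9.00 + 2.50*i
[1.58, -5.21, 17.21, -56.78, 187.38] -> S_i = 1.58*(-3.30)^i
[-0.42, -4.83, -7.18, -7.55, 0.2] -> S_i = Random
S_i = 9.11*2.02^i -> [9.11, 18.4, 37.17, 75.09, 151.68]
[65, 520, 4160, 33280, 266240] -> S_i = 65*8^i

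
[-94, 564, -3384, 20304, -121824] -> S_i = -94*-6^i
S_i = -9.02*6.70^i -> [-9.02, -60.43, -404.91, -2712.88, -18176.31]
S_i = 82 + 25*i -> [82, 107, 132, 157, 182]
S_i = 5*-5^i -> [5, -25, 125, -625, 3125]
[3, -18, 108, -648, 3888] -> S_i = 3*-6^i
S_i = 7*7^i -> [7, 49, 343, 2401, 16807]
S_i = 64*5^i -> [64, 320, 1600, 8000, 40000]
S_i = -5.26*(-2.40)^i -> [-5.26, 12.62, -30.3, 72.71, -174.51]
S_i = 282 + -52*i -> [282, 230, 178, 126, 74]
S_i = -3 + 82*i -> [-3, 79, 161, 243, 325]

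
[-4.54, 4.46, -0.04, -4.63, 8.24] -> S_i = Random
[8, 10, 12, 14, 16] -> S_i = 8 + 2*i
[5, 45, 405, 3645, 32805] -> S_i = 5*9^i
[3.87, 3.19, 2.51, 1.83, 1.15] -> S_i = 3.87 + -0.68*i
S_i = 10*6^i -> [10, 60, 360, 2160, 12960]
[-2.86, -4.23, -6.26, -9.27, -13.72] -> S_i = -2.86*1.48^i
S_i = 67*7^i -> [67, 469, 3283, 22981, 160867]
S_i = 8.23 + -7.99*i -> [8.23, 0.24, -7.75, -15.74, -23.73]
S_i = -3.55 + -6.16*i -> [-3.55, -9.71, -15.87, -22.03, -28.19]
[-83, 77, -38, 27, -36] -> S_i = Random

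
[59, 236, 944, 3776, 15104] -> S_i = 59*4^i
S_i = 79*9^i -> [79, 711, 6399, 57591, 518319]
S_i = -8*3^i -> [-8, -24, -72, -216, -648]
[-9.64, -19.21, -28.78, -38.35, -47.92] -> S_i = -9.64 + -9.57*i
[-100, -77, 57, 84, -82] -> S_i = Random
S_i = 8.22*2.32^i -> [8.22, 19.07, 44.24, 102.64, 238.14]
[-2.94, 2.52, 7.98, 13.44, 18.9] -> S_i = -2.94 + 5.46*i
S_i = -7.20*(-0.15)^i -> [-7.2, 1.08, -0.16, 0.02, -0.0]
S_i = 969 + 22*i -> [969, 991, 1013, 1035, 1057]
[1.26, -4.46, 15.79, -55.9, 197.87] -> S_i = 1.26*(-3.54)^i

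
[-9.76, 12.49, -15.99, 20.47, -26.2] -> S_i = -9.76*(-1.28)^i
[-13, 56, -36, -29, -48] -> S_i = Random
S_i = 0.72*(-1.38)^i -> [0.72, -0.99, 1.37, -1.89, 2.61]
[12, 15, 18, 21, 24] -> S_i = 12 + 3*i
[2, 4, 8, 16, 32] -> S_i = 2*2^i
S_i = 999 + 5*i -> [999, 1004, 1009, 1014, 1019]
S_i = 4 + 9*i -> [4, 13, 22, 31, 40]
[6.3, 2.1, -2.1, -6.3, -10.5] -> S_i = 6.30 + -4.20*i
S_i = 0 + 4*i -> [0, 4, 8, 12, 16]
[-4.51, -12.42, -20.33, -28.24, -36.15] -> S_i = -4.51 + -7.91*i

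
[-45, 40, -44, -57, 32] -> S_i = Random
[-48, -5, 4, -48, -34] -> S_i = Random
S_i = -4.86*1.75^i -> [-4.86, -8.51, -14.88, -26.05, -45.58]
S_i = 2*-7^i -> [2, -14, 98, -686, 4802]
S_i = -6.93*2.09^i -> [-6.93, -14.48, -30.27, -63.27, -132.23]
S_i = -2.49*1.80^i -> [-2.49, -4.48, -8.07, -14.52, -26.14]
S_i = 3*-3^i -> [3, -9, 27, -81, 243]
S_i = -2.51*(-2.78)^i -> [-2.51, 6.98, -19.4, 53.93, -149.92]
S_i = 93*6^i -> [93, 558, 3348, 20088, 120528]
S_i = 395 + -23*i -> [395, 372, 349, 326, 303]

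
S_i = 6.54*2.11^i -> [6.54, 13.8, 29.12, 61.44, 129.63]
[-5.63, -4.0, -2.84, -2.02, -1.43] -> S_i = -5.63*0.71^i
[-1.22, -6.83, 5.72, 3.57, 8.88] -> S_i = Random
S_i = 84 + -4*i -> [84, 80, 76, 72, 68]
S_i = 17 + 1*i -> [17, 18, 19, 20, 21]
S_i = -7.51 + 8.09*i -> [-7.51, 0.58, 8.67, 16.76, 24.85]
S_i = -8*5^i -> [-8, -40, -200, -1000, -5000]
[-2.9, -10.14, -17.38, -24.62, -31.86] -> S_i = -2.90 + -7.24*i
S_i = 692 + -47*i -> [692, 645, 598, 551, 504]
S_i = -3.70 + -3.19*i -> [-3.7, -6.89, -10.08, -13.27, -16.46]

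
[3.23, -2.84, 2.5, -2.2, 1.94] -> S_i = 3.23*(-0.88)^i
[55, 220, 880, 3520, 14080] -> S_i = 55*4^i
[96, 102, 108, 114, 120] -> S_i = 96 + 6*i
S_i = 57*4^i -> [57, 228, 912, 3648, 14592]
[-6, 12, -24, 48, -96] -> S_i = -6*-2^i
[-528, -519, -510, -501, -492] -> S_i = -528 + 9*i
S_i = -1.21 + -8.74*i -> [-1.21, -9.95, -18.69, -27.43, -36.17]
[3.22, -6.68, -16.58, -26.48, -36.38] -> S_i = 3.22 + -9.90*i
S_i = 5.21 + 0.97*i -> [5.21, 6.18, 7.15, 8.12, 9.09]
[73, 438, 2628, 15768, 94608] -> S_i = 73*6^i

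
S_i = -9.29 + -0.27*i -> [-9.29, -9.56, -9.83, -10.1, -10.37]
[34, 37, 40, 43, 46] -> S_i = 34 + 3*i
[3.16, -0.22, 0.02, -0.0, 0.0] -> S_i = 3.16*(-0.07)^i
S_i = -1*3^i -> [-1, -3, -9, -27, -81]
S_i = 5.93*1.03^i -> [5.93, 6.11, 6.29, 6.48, 6.67]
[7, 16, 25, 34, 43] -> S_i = 7 + 9*i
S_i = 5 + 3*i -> [5, 8, 11, 14, 17]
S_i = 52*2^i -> [52, 104, 208, 416, 832]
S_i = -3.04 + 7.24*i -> [-3.04, 4.2, 11.44, 18.68, 25.92]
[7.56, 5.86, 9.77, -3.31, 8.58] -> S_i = Random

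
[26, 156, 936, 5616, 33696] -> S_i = 26*6^i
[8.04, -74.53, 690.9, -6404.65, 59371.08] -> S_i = 8.04*(-9.27)^i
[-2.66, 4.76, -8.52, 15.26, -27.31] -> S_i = -2.66*(-1.79)^i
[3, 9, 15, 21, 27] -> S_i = 3 + 6*i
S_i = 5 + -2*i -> [5, 3, 1, -1, -3]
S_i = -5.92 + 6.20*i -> [-5.92, 0.28, 6.48, 12.68, 18.88]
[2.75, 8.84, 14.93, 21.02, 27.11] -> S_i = 2.75 + 6.09*i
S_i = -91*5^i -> [-91, -455, -2275, -11375, -56875]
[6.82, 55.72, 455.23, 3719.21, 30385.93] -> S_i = 6.82*8.17^i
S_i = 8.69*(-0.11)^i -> [8.69, -0.96, 0.11, -0.01, 0.0]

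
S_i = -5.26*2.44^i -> [-5.26, -12.83, -31.32, -76.41, -186.44]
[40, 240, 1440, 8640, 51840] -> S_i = 40*6^i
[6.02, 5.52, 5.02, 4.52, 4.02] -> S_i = 6.02 + -0.50*i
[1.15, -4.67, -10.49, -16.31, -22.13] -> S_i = 1.15 + -5.82*i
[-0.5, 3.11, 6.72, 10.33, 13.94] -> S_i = -0.50 + 3.61*i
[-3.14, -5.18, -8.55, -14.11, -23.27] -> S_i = -3.14*1.65^i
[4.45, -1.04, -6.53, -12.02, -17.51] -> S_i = 4.45 + -5.49*i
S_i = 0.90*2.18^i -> [0.9, 1.96, 4.28, 9.32, 20.33]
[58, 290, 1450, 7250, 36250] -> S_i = 58*5^i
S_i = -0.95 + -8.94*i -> [-0.95, -9.89, -18.83, -27.77, -36.71]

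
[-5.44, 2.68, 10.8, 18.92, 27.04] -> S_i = -5.44 + 8.12*i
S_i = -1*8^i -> [-1, -8, -64, -512, -4096]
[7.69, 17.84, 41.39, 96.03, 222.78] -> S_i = 7.69*2.32^i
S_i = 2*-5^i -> [2, -10, 50, -250, 1250]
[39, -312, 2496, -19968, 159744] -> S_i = 39*-8^i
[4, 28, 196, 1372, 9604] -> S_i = 4*7^i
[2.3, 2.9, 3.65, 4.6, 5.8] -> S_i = 2.30*1.26^i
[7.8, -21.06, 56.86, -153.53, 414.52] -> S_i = 7.80*(-2.70)^i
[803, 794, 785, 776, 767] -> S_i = 803 + -9*i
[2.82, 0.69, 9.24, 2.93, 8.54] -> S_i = Random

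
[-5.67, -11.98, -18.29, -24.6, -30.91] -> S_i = -5.67 + -6.31*i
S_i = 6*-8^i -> [6, -48, 384, -3072, 24576]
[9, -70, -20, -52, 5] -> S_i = Random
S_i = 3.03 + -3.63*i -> [3.03, -0.6, -4.23, -7.86, -11.49]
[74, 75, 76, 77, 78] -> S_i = 74 + 1*i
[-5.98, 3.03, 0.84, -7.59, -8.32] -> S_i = Random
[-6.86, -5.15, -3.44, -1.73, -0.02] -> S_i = -6.86 + 1.71*i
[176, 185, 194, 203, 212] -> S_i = 176 + 9*i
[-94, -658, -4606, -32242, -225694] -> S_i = -94*7^i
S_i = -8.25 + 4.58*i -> [-8.25, -3.67, 0.91, 5.49, 10.07]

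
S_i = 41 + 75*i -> [41, 116, 191, 266, 341]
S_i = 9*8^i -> [9, 72, 576, 4608, 36864]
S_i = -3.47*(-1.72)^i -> [-3.47, 5.97, -10.27, 17.66, -30.37]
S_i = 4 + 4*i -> [4, 8, 12, 16, 20]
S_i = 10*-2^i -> [10, -20, 40, -80, 160]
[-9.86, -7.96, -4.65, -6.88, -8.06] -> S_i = Random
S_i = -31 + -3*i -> [-31, -34, -37, -40, -43]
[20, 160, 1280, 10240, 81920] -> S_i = 20*8^i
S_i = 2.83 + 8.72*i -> [2.83, 11.55, 20.27, 28.99, 37.71]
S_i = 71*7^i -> [71, 497, 3479, 24353, 170471]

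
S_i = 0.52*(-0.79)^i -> [0.52, -0.41, 0.32, -0.26, 0.2]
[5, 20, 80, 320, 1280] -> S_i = 5*4^i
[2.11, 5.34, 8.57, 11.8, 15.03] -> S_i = 2.11 + 3.23*i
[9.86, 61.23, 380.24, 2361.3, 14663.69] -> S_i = 9.86*6.21^i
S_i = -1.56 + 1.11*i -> [-1.56, -0.45, 0.66, 1.77, 2.88]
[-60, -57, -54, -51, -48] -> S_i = -60 + 3*i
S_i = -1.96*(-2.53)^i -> [-1.96, 4.96, -12.55, 31.74, -80.3]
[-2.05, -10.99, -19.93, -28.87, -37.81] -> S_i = -2.05 + -8.94*i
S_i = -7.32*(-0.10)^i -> [-7.32, 0.73, -0.07, 0.01, -0.0]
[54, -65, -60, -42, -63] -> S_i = Random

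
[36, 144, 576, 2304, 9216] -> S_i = 36*4^i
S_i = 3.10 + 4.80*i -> [3.1, 7.9, 12.7, 17.5, 22.3]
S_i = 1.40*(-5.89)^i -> [1.4, -8.25, 48.57, -286.07, 1684.96]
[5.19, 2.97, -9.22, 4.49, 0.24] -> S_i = Random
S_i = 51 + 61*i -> [51, 112, 173, 234, 295]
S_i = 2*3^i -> [2, 6, 18, 54, 162]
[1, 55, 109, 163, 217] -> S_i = 1 + 54*i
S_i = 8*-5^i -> [8, -40, 200, -1000, 5000]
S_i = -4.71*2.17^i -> [-4.71, -10.22, -22.18, -48.13, -104.44]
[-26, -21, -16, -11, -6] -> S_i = -26 + 5*i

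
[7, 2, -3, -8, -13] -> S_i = 7 + -5*i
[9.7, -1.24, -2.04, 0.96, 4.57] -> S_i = Random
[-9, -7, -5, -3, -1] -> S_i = -9 + 2*i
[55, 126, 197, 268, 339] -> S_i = 55 + 71*i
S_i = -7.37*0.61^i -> [-7.37, -4.5, -2.74, -1.67, -1.02]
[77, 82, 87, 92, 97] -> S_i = 77 + 5*i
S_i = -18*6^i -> [-18, -108, -648, -3888, -23328]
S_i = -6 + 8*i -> [-6, 2, 10, 18, 26]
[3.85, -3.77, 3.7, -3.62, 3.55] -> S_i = 3.85*(-0.98)^i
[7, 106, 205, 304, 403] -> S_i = 7 + 99*i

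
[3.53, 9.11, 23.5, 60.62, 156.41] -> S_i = 3.53*2.58^i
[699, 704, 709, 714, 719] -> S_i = 699 + 5*i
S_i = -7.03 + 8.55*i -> [-7.03, 1.52, 10.07, 18.62, 27.17]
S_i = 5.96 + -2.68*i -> [5.96, 3.28, 0.6, -2.08, -4.76]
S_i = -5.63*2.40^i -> [-5.63, -13.51, -32.43, -77.83, -186.79]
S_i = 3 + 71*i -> [3, 74, 145, 216, 287]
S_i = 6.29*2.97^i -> [6.29, 18.68, 55.48, 164.79, 489.41]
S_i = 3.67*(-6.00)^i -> [3.67, -22.02, 132.12, -792.72, 4756.32]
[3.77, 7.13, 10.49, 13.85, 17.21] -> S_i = 3.77 + 3.36*i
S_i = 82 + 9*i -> [82, 91, 100, 109, 118]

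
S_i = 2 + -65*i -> [2, -63, -128, -193, -258]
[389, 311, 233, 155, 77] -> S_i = 389 + -78*i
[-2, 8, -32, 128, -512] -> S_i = -2*-4^i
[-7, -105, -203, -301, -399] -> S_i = -7 + -98*i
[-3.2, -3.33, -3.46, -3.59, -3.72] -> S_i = -3.20 + -0.13*i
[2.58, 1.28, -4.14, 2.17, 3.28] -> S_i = Random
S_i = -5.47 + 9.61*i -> [-5.47, 4.14, 13.75, 23.36, 32.97]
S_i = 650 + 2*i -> [650, 652, 654, 656, 658]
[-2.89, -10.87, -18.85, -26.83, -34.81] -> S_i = -2.89 + -7.98*i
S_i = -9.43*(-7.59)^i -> [-9.43, 71.57, -543.24, 4123.22, -31295.28]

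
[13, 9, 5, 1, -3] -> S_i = 13 + -4*i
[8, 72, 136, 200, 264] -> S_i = 8 + 64*i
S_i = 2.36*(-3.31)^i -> [2.36, -7.81, 25.86, -85.58, 283.29]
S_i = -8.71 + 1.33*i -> [-8.71, -7.38, -6.05, -4.72, -3.39]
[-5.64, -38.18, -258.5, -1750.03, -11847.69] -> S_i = -5.64*6.77^i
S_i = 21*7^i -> [21, 147, 1029, 7203, 50421]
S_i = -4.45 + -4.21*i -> [-4.45, -8.66, -12.87, -17.08, -21.29]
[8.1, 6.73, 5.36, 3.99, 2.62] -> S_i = 8.10 + -1.37*i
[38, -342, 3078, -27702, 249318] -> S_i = 38*-9^i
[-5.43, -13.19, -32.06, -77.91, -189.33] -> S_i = -5.43*2.43^i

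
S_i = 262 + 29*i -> [262, 291, 320, 349, 378]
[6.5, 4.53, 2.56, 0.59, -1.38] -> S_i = 6.50 + -1.97*i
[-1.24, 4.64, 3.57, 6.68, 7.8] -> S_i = Random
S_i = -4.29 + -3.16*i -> [-4.29, -7.45, -10.61, -13.77, -16.93]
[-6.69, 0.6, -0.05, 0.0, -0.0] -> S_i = -6.69*(-0.09)^i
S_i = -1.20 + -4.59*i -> [-1.2, -5.79, -10.38, -14.97, -19.56]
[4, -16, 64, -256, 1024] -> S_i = 4*-4^i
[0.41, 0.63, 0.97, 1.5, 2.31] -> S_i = 0.41*1.54^i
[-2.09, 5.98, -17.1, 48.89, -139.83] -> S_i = -2.09*(-2.86)^i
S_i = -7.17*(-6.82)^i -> [-7.17, 48.9, -333.49, 2274.43, -15511.6]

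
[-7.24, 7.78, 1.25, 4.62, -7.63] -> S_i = Random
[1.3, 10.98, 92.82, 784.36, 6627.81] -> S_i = 1.30*8.45^i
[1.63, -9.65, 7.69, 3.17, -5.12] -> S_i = Random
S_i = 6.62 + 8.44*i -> [6.62, 15.06, 23.5, 31.94, 40.38]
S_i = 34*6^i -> [34, 204, 1224, 7344, 44064]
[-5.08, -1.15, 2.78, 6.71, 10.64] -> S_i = -5.08 + 3.93*i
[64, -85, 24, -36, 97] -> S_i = Random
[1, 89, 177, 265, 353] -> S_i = 1 + 88*i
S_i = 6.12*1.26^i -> [6.12, 7.71, 9.72, 12.24, 15.43]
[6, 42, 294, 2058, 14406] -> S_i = 6*7^i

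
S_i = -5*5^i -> [-5, -25, -125, -625, -3125]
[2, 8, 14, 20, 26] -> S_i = 2 + 6*i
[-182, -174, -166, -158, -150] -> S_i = -182 + 8*i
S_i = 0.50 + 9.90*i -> [0.5, 10.4, 20.3, 30.2, 40.1]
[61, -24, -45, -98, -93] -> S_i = Random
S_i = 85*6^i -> [85, 510, 3060, 18360, 110160]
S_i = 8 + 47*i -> [8, 55, 102, 149, 196]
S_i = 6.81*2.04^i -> [6.81, 13.89, 28.34, 57.81, 117.94]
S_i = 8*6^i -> [8, 48, 288, 1728, 10368]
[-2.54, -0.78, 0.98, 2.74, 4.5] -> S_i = -2.54 + 1.76*i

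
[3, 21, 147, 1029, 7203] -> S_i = 3*7^i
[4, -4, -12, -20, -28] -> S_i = 4 + -8*i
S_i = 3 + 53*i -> [3, 56, 109, 162, 215]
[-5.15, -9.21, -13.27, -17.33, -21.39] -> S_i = -5.15 + -4.06*i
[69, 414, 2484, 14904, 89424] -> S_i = 69*6^i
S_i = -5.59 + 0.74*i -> [-5.59, -4.85, -4.11, -3.37, -2.63]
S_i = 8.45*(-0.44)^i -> [8.45, -3.72, 1.64, -0.72, 0.32]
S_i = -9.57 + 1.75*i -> [-9.57, -7.82, -6.07, -4.32, -2.57]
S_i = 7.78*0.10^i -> [7.78, 0.78, 0.08, 0.01, 0.0]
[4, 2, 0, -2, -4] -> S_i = 4 + -2*i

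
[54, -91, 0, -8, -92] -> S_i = Random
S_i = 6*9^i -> [6, 54, 486, 4374, 39366]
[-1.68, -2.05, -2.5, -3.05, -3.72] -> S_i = -1.68*1.22^i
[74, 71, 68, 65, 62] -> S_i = 74 + -3*i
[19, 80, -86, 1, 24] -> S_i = Random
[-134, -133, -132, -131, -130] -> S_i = -134 + 1*i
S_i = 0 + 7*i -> [0, 7, 14, 21, 28]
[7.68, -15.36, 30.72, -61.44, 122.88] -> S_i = 7.68*(-2.00)^i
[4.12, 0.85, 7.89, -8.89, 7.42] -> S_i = Random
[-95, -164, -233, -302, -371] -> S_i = -95 + -69*i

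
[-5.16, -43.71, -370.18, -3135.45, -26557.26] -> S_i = -5.16*8.47^i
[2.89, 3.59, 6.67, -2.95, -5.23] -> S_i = Random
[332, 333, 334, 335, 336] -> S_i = 332 + 1*i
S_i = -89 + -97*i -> [-89, -186, -283, -380, -477]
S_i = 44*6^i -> [44, 264, 1584, 9504, 57024]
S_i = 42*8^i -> [42, 336, 2688, 21504, 172032]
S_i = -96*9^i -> [-96, -864, -7776, -69984, -629856]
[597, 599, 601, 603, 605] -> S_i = 597 + 2*i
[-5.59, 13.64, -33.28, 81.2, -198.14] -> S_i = -5.59*(-2.44)^i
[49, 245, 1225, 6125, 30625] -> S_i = 49*5^i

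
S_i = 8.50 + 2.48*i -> [8.5, 10.98, 13.46, 15.94, 18.42]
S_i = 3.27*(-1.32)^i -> [3.27, -4.32, 5.7, -7.52, 9.93]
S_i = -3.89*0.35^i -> [-3.89, -1.36, -0.48, -0.17, -0.06]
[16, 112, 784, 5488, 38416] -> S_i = 16*7^i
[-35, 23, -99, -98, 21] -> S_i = Random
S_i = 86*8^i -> [86, 688, 5504, 44032, 352256]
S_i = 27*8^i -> [27, 216, 1728, 13824, 110592]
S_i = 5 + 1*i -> [5, 6, 7, 8, 9]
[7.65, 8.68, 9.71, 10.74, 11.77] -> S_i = 7.65 + 1.03*i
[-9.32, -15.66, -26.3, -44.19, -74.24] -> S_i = -9.32*1.68^i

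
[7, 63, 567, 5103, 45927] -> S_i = 7*9^i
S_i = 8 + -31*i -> [8, -23, -54, -85, -116]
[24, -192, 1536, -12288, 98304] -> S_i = 24*-8^i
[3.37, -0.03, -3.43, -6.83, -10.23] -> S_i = 3.37 + -3.40*i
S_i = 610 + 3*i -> [610, 613, 616, 619, 622]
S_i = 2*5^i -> [2, 10, 50, 250, 1250]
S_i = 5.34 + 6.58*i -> [5.34, 11.92, 18.5, 25.08, 31.66]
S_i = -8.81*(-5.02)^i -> [-8.81, 44.23, -222.02, 1114.52, -5594.88]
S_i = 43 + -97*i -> [43, -54, -151, -248, -345]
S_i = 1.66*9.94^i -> [1.66, 16.5, 164.01, 1630.3, 16205.17]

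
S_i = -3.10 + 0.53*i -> [-3.1, -2.57, -2.04, -1.51, -0.98]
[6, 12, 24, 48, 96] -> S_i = 6*2^i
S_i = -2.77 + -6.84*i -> [-2.77, -9.61, -16.45, -23.29, -30.13]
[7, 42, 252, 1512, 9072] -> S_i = 7*6^i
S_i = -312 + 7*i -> [-312, -305, -298, -291, -284]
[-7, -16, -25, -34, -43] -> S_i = -7 + -9*i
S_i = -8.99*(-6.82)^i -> [-8.99, 61.31, -418.15, 2851.76, -19449.0]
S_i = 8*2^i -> [8, 16, 32, 64, 128]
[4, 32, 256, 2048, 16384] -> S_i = 4*8^i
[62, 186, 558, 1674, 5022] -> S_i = 62*3^i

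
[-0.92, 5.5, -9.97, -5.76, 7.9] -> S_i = Random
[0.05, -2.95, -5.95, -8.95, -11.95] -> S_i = 0.05 + -3.00*i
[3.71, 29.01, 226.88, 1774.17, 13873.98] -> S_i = 3.71*7.82^i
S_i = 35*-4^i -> [35, -140, 560, -2240, 8960]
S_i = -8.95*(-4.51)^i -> [-8.95, 40.36, -182.04, 821.02, -3702.79]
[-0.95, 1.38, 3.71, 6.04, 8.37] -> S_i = -0.95 + 2.33*i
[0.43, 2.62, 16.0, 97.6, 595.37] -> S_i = 0.43*6.10^i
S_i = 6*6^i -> [6, 36, 216, 1296, 7776]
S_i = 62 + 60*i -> [62, 122, 182, 242, 302]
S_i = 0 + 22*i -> [0, 22, 44, 66, 88]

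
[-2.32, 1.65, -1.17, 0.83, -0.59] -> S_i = -2.32*(-0.71)^i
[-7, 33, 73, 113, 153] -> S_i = -7 + 40*i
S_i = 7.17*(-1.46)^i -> [7.17, -10.47, 15.28, -22.31, 32.58]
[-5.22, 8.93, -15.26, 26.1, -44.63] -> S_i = -5.22*(-1.71)^i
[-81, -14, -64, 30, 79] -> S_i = Random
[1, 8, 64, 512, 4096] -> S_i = 1*8^i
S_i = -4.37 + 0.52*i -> [-4.37, -3.85, -3.33, -2.81, -2.29]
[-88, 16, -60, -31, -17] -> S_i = Random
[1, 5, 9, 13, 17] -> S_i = 1 + 4*i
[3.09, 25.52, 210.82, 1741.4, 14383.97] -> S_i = 3.09*8.26^i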